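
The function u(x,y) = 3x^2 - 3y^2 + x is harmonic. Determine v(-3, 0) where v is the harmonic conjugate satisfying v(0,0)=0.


Step 1: v_x = -u_y = 6y + 0
Step 2: v_y = u_x = 6x + 1
Step 3: v = 6xy + y + C
Step 4: v(0,0) = 0 => C = 0
Step 5: v(-3, 0) = 0

0


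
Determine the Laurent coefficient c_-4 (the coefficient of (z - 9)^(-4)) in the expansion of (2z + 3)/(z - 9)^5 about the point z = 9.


Step 1: Write the numerator in powers of (z - 9): 2z + 3 = 2(z - 9) + (2*9 + 3) = 2(z - 9) + 21
Step 2: Divide by (z - 9)^5: f(z) = 21(z - 9)^(-5) + 2(z - 9)^(-4)
Step 3: This finite sum is the Laurent series of f about z = 9.
Step 4: Coefficient of (z - 9)^(-4) = coefficient of (z - 9) in the re-centred numerator = 2

2


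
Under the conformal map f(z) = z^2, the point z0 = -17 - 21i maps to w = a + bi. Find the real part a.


Step 1: z0 = -17 - 21i
Step 2: z0^2 = (-17)^2 - (-21)^2 + 714i
Step 3: real part = 289 - 441 = -152

-152


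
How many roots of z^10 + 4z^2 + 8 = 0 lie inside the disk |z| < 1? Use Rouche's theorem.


Step 1: On |z| = 1 the three terms have sizes |z^10| = 1^10 = 1, |4z^2| = 4*1^2 = 4, |8| = 8
Step 2: The dominant term is g(z) = 8; let h(z) = z^10 + 4z^2 so f = g + h
Step 3: On |z| = 1: |g| = 8 and |h| <= 1 + 4 = 5
Step 4: Since 8 > 5, |h| < |g| on |z| = 1, so by Rouche f has the same number of zeros as g inside |z| < 1
Step 5: g(z) = 8 is a nonzero constant with no zeros inside |z| < 1. Answer = 0

0


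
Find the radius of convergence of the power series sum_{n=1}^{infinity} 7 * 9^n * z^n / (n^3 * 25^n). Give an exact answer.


Step 1: General term a_n = 7 * 9^n / (n^3 * 25^n)
Step 2: By the root test, |a_n|^(1/n) = 7^(1/n) * 9 / (n^(3/n) * 25) -> 9/25 as n -> infinity (since 7^(1/n) -> 1 and n^(3/n) -> 1)
Step 3: R = 1/lim|a_n|^(1/n) = 25/9

25/9


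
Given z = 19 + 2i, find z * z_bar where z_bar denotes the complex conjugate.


Step 1: conj(z) = 19 - 2i
Step 2: z * conj(z) = 19^2 + 2^2
Step 3: = 361 + 4 = 365

365


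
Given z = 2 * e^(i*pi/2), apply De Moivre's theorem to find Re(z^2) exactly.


Step 1: By De Moivre's theorem, z^2 = 2^2 * e^(i*2*pi/2) = 4 * (cos(pi) + i*sin(pi))
Step 2: |z|^2 = 2^2 = 4
Step 3: The angle pi already lies in [0, 2*pi)
Step 4: cos(pi) = -1
Step 5: Re(z^2) = 4 * (-1) = -4

-4


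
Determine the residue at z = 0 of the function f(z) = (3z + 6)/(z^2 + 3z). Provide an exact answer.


Step 1: Q(z) = z^2 + 3z = (z)(z + 3)
Step 2: Q'(z) = 2z + 3
Step 3: Q'(0) = 3, P(0) = 6
Step 4: Res = P(0)/Q'(0) = 6/3 = 2

2


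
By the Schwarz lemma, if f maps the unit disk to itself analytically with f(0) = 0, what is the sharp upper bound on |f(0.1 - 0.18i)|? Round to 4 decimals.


Step 1: Schwarz lemma: if f: D -> D is analytic with f(0) = 0, then |f(z)| <= |z| for all z in D, and this is sharp (f(z) = z).
Step 2: |z0|^2 = 0.1^2 + (-0.18)^2 = 0.0424
Step 3: |z0| = sqrt(0.0424) = 0.205913
Step 4: Best bound = |z0| = 0.2059

0.2059


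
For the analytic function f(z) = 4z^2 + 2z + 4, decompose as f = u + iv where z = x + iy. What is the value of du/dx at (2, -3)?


Step 1: f(z) = 4(x+iy)^2 + 2(x+iy) + 4
Step 2: u = 4(x^2 - y^2) + 2x + 4
Step 3: u_x = 8x + 2
Step 4: At (2, -3): u_x = 16 + 2 = 18

18


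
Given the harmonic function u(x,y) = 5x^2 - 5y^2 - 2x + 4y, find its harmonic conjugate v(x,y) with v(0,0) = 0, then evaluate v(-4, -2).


Step 1: v_x = -u_y = 10y - 4
Step 2: v_y = u_x = 10x - 2
Step 3: v = 10xy - 4x - 2y + C
Step 4: v(0,0) = 0 => C = 0
Step 5: v(-4, -2) = 100

100


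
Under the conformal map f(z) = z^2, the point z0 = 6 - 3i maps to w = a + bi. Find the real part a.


Step 1: z0 = 6 - 3i
Step 2: z0^2 = 6^2 - (-3)^2 - 36i
Step 3: real part = 36 - 9 = 27

27


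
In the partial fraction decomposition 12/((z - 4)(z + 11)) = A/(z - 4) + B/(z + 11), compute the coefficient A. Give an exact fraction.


Step 1: Multiply both sides by (z - 4) and set z = 4
Step 2: A = 12 / (4 + 11)
Step 3: A = 12 / 15
Step 4: A = 4/5

4/5


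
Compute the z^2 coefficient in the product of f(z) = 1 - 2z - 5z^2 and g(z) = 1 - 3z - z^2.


Step 1: z^2 term in f*g comes from: (1)*(-z^2) + (-2z)*(-3z) + (-5z^2)*(1)
Step 2: = -1 + 6 - 5
Step 3: = 0

0


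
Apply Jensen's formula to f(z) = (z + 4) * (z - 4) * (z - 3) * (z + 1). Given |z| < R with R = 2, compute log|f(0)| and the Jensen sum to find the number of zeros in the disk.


Jensen's formula: (1/2pi)*integral log|f(Re^it)|dt = log|f(0)| + sum_{|a_k|<R} log(R/|a_k|)
Step 1: f(0) = 4 * (-4) * (-3) * 1 = 48
Step 2: log|f(0)| = log|-4| + log|4| + log|3| + log|-1| = 3.8712
Step 3: Zeros inside |z| < 2: -1
Step 4: Jensen sum = log(2/1) = 0.6931
Step 5: n(R) = number of terms in the Jensen sum = count of zeros inside |z| < 2 = 1

1


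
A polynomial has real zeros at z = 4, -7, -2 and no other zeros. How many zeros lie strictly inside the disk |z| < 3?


Step 1: Check each root:
  z = 4: |4| = 4 >= 3
  z = -7: |-7| = 7 >= 3
  z = -2: |-2| = 2 < 3
Step 2: Count = 1

1


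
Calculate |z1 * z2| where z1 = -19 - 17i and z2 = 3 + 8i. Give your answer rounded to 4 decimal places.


Step 1: |z1| = sqrt((-19)^2 + (-17)^2) = sqrt(650)
Step 2: |z2| = sqrt(3^2 + 8^2) = sqrt(73)
Step 3: |z1*z2| = |z1|*|z2| = sqrt(650) * sqrt(73) = sqrt(650 * 73) = sqrt(47450)
Step 4: = 217.8302

217.8302


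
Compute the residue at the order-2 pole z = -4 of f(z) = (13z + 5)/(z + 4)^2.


Step 1: Pole of order 2 at z = -4
Step 2: Res = lim d/dz [(z + 4)^2 * f(z)] as z -> -4
Step 3: (z + 4)^2 * f(z) = 13z + 5
Step 4: d/dz[13z + 5] = 13

13


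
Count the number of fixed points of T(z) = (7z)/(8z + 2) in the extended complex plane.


Step 1: Fixed points satisfy T(z) = z
Step 2: 8z^2 - 5z = 0
Step 3: Discriminant = (-5)^2 - 4*8*0 = 25
Step 4: Number of fixed points = 2

2


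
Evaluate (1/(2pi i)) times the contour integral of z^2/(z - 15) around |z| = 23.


Step 1: f(z) = z^2, a = 15 is inside |z| = 23
Step 2: By Cauchy integral formula: (1/(2pi*i)) * integral = f(a)
Step 3: f(15) = 15^2 = 225

225


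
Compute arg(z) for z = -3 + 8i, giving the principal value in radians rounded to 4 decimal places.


Step 1: z = -3 + 8i
Step 2: arg(z) = atan2(8, -3)
Step 3: arg(z) = 1.9296

1.9296


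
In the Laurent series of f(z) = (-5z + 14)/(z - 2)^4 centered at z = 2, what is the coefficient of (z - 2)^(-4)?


Step 1: Write the numerator in powers of (z - 2): -5z + 14 = -5(z - 2) + (-5*2 + 14) = -5(z - 2) + 4
Step 2: Divide by (z - 2)^4: f(z) = 4(z - 2)^(-4) - 5(z - 2)^(-3)
Step 3: This finite sum is the Laurent series of f about z = 2.
Step 4: Coefficient of (z - 2)^(-4) = -5*2 + 14 = 4

4


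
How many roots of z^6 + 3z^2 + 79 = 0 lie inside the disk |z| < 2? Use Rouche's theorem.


Step 1: On |z| = 2 the three terms have sizes |z^6| = 2^6 = 64, |3z^2| = 3*2^2 = 12, |79| = 79
Step 2: The dominant term is g(z) = 79; let h(z) = z^6 + 3z^2 so f = g + h
Step 3: On |z| = 2: |g| = 79 and |h| <= 64 + 12 = 76
Step 4: Since 79 > 76, |h| < |g| on |z| = 2, so by Rouche f has the same number of zeros as g inside |z| < 2
Step 5: g(z) = 79 is a nonzero constant with no zeros inside |z| < 2. Answer = 0

0


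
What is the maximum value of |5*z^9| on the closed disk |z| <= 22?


Step 1: On |z| = 22, |f(z)| = 5 * |z|^9 = 5 * 22^9
Step 2: By maximum modulus principle, maximum is on boundary.
Step 3: Maximum = 5 * 1207269217792 = 6036346088960

6036346088960


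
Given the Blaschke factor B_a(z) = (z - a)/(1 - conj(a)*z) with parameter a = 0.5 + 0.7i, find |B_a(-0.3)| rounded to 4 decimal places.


Step 1: Numerator z0 - a = -0.3 - (0.5 + 0.7i) = -0.8 - 0.7i
Step 2: Denominator 1 - conj(a)*z0 = 1 - (0.5 - 0.7i)*(-0.3) = 1.15 - 0.21i
Step 3: |z0 - a|^2 = (-0.8)^2 + (-0.7)^2 = 1.13; |1 - conj(a)*z0|^2 = 1.15^2 + (-0.21)^2 = 1.3666
Step 4: |B_a(-0.3)| = sqrt(1.13 / 1.3666) = sqrt(0.82687)
Step 5: = 0.9093

0.9093


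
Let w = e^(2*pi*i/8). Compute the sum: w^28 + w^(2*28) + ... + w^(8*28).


Step 1: The sum sum_{j=1}^{n} w^(k*j) equals n if n | k, else 0.
Step 2: Here n = 8, k = 28
Step 3: Does n divide k? 8 | 28 -> False
Step 4: Sum = 0

0


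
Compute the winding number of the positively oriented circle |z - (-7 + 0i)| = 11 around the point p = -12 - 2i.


Step 1: Center c = (-7, 0), radius = 11
Step 2: |p - c|^2 = (-5)^2 + (-2)^2 = 29
Step 3: r^2 = 121
Step 4: |p-c| < r so winding number = 1

1


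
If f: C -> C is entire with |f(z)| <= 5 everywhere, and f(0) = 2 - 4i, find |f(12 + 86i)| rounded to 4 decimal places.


Step 1: By Liouville's theorem, a bounded entire function is constant.
Step 2: f(z) = f(0) = 2 - 4i for all z.
Step 3: |f(w)| = |2 - 4i| = sqrt(4 + 16)
Step 4: = 4.4721

4.4721


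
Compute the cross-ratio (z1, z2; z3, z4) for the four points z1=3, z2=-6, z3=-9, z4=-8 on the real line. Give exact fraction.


Step 1: (z1-z3)(z2-z4) = 12 * 2 = 24
Step 2: (z1-z4)(z2-z3) = 11 * 3 = 33
Step 3: Cross-ratio = 24/33 = 8/11

8/11


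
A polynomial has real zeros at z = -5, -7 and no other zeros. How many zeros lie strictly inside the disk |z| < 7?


Step 1: Check each root:
  z = -5: |-5| = 5 < 7
  z = -7: |-7| = 7 >= 7
Step 2: Count = 1

1


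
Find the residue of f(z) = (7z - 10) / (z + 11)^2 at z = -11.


Step 1: Pole of order 2 at z = -11
Step 2: Res = lim d/dz [(z + 11)^2 * f(z)] as z -> -11
Step 3: (z + 11)^2 * f(z) = 7z - 10
Step 4: d/dz[7z - 10] = 7

7


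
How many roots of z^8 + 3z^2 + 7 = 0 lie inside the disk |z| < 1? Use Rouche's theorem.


Step 1: On |z| = 1 the three terms have sizes |z^8| = 1^8 = 1, |3z^2| = 3*1^2 = 3, |7| = 7
Step 2: The dominant term is g(z) = 7; let h(z) = z^8 + 3z^2 so f = g + h
Step 3: On |z| = 1: |g| = 7 and |h| <= 1 + 3 = 4
Step 4: Since 7 > 4, |h| < |g| on |z| = 1, so by Rouche f has the same number of zeros as g inside |z| < 1
Step 5: g(z) = 7 is a nonzero constant with no zeros inside |z| < 1. Answer = 0

0


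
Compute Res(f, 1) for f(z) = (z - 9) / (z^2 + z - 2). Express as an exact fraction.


Step 1: Q(z) = z^2 + z - 2 = (z - 1)(z + 2)
Step 2: Q'(z) = 2z + 1
Step 3: Q'(1) = 3, P(1) = -8
Step 4: Res = P(1)/Q'(1) = -8/3 = -8/3

-8/3


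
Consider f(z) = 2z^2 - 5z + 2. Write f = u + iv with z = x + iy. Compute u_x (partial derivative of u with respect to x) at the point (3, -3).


Step 1: f(z) = 2(x+iy)^2 - 5(x+iy) + 2
Step 2: u = 2(x^2 - y^2) - 5x + 2
Step 3: u_x = 4x - 5
Step 4: At (3, -3): u_x = 12 - 5 = 7

7


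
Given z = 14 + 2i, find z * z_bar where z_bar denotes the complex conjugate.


Step 1: conj(z) = 14 - 2i
Step 2: z * conj(z) = 14^2 + 2^2
Step 3: = 196 + 4 = 200

200


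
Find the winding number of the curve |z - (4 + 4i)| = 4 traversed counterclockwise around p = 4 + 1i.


Step 1: Center c = (4, 4), radius = 4
Step 2: |p - c|^2 = 0^2 + (-3)^2 = 9
Step 3: r^2 = 16
Step 4: |p-c| < r so winding number = 1

1


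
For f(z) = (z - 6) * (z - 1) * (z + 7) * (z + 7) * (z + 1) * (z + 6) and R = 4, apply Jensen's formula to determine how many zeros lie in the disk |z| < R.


Jensen's formula: (1/2pi)*integral log|f(Re^it)|dt = log|f(0)| + sum_{|a_k|<R} log(R/|a_k|)
Step 1: f(0) = (-6) * (-1) * 7 * 7 * 1 * 6 = 1764
Step 2: log|f(0)| = log|6| + log|1| + log|-7| + log|-7| + log|-1| + log|-6| = 7.4753
Step 3: Zeros inside |z| < 4: 1, -1
Step 4: Jensen sum = log(4/1) + log(4/1) = 2.7726
Step 5: n(R) = number of terms in the Jensen sum = count of zeros inside |z| < 4 = 2

2


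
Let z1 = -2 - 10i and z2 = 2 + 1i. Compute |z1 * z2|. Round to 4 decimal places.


Step 1: |z1| = sqrt((-2)^2 + (-10)^2) = sqrt(104)
Step 2: |z2| = sqrt(2^2 + 1^2) = sqrt(5)
Step 3: |z1*z2| = |z1|*|z2| = sqrt(104) * sqrt(5) = sqrt(104 * 5) = sqrt(520)
Step 4: = 22.8035

22.8035


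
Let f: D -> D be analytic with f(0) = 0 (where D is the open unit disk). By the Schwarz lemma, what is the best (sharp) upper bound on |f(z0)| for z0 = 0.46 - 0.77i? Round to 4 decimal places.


Step 1: Schwarz lemma: if f: D -> D is analytic with f(0) = 0, then |f(z)| <= |z| for all z in D, and this is sharp (f(z) = z).
Step 2: |z0|^2 = 0.46^2 + (-0.77)^2 = 0.8045
Step 3: |z0| = sqrt(0.8045) = 0.896939
Step 4: Best bound = |z0| = 0.8969

0.8969


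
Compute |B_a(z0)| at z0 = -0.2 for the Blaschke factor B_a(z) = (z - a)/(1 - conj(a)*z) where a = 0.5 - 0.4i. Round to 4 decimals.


Step 1: Numerator z0 - a = -0.2 - (0.5 - 0.4i) = -0.7 + 0.4i
Step 2: Denominator 1 - conj(a)*z0 = 1 - (0.5 + 0.4i)*(-0.2) = 1.1 + 0.08i
Step 3: |z0 - a|^2 = (-0.7)^2 + 0.4^2 = 0.65; |1 - conj(a)*z0|^2 = 1.1^2 + 0.08^2 = 1.2164
Step 4: |B_a(-0.2)| = sqrt(0.65 / 1.2164) = sqrt(0.534364)
Step 5: = 0.731

0.731


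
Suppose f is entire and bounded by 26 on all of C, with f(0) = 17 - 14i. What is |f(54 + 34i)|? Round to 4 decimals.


Step 1: By Liouville's theorem, a bounded entire function is constant.
Step 2: f(z) = f(0) = 17 - 14i for all z.
Step 3: |f(w)| = |17 - 14i| = sqrt(289 + 196)
Step 4: = 22.0227

22.0227


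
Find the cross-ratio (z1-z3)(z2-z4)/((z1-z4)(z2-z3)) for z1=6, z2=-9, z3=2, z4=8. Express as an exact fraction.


Step 1: (z1-z3)(z2-z4) = 4 * (-17) = -68
Step 2: (z1-z4)(z2-z3) = (-2) * (-11) = 22
Step 3: Cross-ratio = -68/22 = -34/11

-34/11


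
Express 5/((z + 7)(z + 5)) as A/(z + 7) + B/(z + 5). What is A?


Step 1: Multiply both sides by (z + 7) and set z = -7
Step 2: A = 5 / (-7 + 5)
Step 3: A = 5 / (-2)
Step 4: A = -5/2

-5/2


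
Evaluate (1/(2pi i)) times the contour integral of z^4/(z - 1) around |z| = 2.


Step 1: f(z) = z^4, a = 1 is inside |z| = 2
Step 2: By Cauchy integral formula: (1/(2pi*i)) * integral = f(a)
Step 3: f(1) = 1^4 = 1

1


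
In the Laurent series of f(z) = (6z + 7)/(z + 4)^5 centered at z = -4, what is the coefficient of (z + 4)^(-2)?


Step 1: Write the numerator in powers of (z + 4): 6z + 7 = 6(z + 4) + (6*(-4) + 7) = 6(z + 4) - 17
Step 2: Divide by (z + 4)^5: f(z) = -17(z + 4)^(-5) + 6(z + 4)^(-4)
Step 3: This finite sum is the Laurent series of f about z = -4.
Step 4: Only the powers -5 and -4 appear, so the coefficient of (z + 4)^(-2) = 0

0


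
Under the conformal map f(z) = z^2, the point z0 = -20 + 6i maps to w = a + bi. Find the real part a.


Step 1: z0 = -20 + 6i
Step 2: z0^2 = (-20)^2 - 6^2 - 240i
Step 3: real part = 400 - 36 = 364

364


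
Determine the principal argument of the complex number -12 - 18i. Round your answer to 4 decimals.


Step 1: z = -12 - 18i
Step 2: arg(z) = atan2(-18, -12)
Step 3: arg(z) = -2.1588

-2.1588


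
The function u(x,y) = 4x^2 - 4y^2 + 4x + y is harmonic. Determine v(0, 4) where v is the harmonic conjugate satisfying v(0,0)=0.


Step 1: v_x = -u_y = 8y - 1
Step 2: v_y = u_x = 8x + 4
Step 3: v = 8xy - x + 4y + C
Step 4: v(0,0) = 0 => C = 0
Step 5: v(0, 4) = 16

16


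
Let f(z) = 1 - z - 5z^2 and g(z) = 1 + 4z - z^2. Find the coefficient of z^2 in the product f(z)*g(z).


Step 1: z^2 term in f*g comes from: (1)*(-z^2) + (-z)*(4z) + (-5z^2)*(1)
Step 2: = -1 - 4 - 5
Step 3: = -10

-10


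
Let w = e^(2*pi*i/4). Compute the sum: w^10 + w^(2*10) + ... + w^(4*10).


Step 1: The sum sum_{j=1}^{n} w^(k*j) equals n if n | k, else 0.
Step 2: Here n = 4, k = 10
Step 3: Does n divide k? 4 | 10 -> False
Step 4: Sum = 0

0


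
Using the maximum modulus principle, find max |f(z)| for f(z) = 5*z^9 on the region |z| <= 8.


Step 1: On |z| = 8, |f(z)| = 5 * |z|^9 = 5 * 8^9
Step 2: By maximum modulus principle, maximum is on boundary.
Step 3: Maximum = 5 * 134217728 = 671088640

671088640


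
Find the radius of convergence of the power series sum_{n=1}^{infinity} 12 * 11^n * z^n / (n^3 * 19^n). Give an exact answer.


Step 1: General term a_n = 12 * 11^n / (n^3 * 19^n)
Step 2: By the root test, |a_n|^(1/n) = 12^(1/n) * 11 / (n^(3/n) * 19) -> 11/19 as n -> infinity (since 12^(1/n) -> 1 and n^(3/n) -> 1)
Step 3: R = 1/lim|a_n|^(1/n) = 19/11

19/11


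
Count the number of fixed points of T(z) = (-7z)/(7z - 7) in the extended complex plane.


Step 1: Fixed points satisfy T(z) = z
Step 2: 7z^2 = 0
Step 3: Discriminant = 0^2 - 4*7*0 = 0
Step 4: Number of fixed points = 1

1


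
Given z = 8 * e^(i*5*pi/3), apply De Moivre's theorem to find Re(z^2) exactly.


Step 1: By De Moivre's theorem, z^2 = 8^2 * e^(i*2*5*pi/3) = 64 * (cos(10*pi/3) + i*sin(10*pi/3))
Step 2: |z|^2 = 8^2 = 64
Step 3: Reduce the angle mod 2*pi: 10*pi/3 - 2*pi = 4*pi/3
Step 4: cos(4*pi/3) = -1/2
Step 5: Re(z^2) = 64 * (-1/2) = -32

-32


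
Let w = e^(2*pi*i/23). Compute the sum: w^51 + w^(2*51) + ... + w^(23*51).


Step 1: The sum sum_{j=1}^{n} w^(k*j) equals n if n | k, else 0.
Step 2: Here n = 23, k = 51
Step 3: Does n divide k? 23 | 51 -> False
Step 4: Sum = 0

0


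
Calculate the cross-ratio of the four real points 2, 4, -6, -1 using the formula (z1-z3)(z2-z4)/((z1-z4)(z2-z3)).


Step 1: (z1-z3)(z2-z4) = 8 * 5 = 40
Step 2: (z1-z4)(z2-z3) = 3 * 10 = 30
Step 3: Cross-ratio = 40/30 = 4/3

4/3


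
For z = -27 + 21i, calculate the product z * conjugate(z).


Step 1: conj(z) = -27 - 21i
Step 2: z * conj(z) = (-27)^2 + 21^2
Step 3: = 729 + 441 = 1170

1170


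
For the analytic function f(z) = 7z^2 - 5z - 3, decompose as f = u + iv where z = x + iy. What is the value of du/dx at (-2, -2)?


Step 1: f(z) = 7(x+iy)^2 - 5(x+iy) - 3
Step 2: u = 7(x^2 - y^2) - 5x - 3
Step 3: u_x = 14x - 5
Step 4: At (-2, -2): u_x = -28 - 5 = -33

-33


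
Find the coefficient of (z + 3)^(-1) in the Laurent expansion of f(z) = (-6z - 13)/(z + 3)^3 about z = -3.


Step 1: Write the numerator in powers of (z + 3): -6z - 13 = -6(z + 3) + (-6*(-3) - 13) = -6(z + 3) + 5
Step 2: Divide by (z + 3)^3: f(z) = 5(z + 3)^(-3) - 6(z + 3)^(-2)
Step 3: This finite sum is the Laurent series of f about z = -3.
Step 4: Only the powers -3 and -2 appear, so the coefficient of (z + 3)^(-1) = 0

0


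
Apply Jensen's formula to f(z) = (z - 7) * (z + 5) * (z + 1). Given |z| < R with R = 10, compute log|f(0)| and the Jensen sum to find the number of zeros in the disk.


Jensen's formula: (1/2pi)*integral log|f(Re^it)|dt = log|f(0)| + sum_{|a_k|<R} log(R/|a_k|)
Step 1: f(0) = (-7) * 5 * 1 = -35
Step 2: log|f(0)| = log|7| + log|-5| + log|-1| = 3.5553
Step 3: Zeros inside |z| < 10: 7, -5, -1
Step 4: Jensen sum = log(10/7) + log(10/5) + log(10/1) = 3.3524
Step 5: n(R) = number of terms in the Jensen sum = count of zeros inside |z| < 10 = 3

3


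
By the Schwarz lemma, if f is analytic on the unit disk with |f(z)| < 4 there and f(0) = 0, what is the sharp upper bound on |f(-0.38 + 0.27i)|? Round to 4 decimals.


Step 1: g = f/4 maps D -> D with g(0) = 0, so by the Schwarz lemma |g(z)| <= |z|, i.e. |f(z)| <= 4|z|; this is sharp (f(z) = 4z).
Step 2: |z0|^2 = (-0.38)^2 + 0.27^2 = 0.2173
Step 3: |z0| = sqrt(0.2173) = 0.466154
Step 4: Best bound = 4 * |z0| = 4 * 0.466154 = 1.8646

1.8646


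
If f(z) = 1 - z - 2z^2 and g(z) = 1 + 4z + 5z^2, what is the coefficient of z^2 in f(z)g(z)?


Step 1: z^2 term in f*g comes from: (1)*(5z^2) + (-z)*(4z) + (-2z^2)*(1)
Step 2: = 5 - 4 - 2
Step 3: = -1

-1


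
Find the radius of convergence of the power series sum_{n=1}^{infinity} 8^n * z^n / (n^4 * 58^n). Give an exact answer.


Step 1: General term a_n = 8^n / (n^4 * 58^n)
Step 2: By the root test, |a_n|^(1/n) = 8 / (n^(4/n) * 58) -> 8/58 as n -> infinity (since n^(4/n) -> 1)
Step 3: R = 1/lim|a_n|^(1/n) = 58/8 = 29/4

29/4


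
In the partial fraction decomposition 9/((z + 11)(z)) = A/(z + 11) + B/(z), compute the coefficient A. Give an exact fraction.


Step 1: Multiply both sides by (z + 11) and set z = -11
Step 2: A = 9 / (-11 - 0)
Step 3: A = 9 / (-11)
Step 4: A = -9/11

-9/11


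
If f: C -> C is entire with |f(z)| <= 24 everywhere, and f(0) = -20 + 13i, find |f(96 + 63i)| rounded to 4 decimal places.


Step 1: By Liouville's theorem, a bounded entire function is constant.
Step 2: f(z) = f(0) = -20 + 13i for all z.
Step 3: |f(w)| = |-20 + 13i| = sqrt(400 + 169)
Step 4: = 23.8537

23.8537


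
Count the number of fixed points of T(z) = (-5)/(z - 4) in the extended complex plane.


Step 1: Fixed points satisfy T(z) = z
Step 2: z^2 - 4z + 5 = 0
Step 3: Discriminant = (-4)^2 - 4*1*5 = -4
Step 4: Number of fixed points = 2

2


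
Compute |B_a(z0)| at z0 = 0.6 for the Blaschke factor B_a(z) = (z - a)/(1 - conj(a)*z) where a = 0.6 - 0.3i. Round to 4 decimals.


Step 1: Numerator z0 - a = 0.6 - (0.6 - 0.3i) = 0 + 0.3i
Step 2: Denominator 1 - conj(a)*z0 = 1 - (0.6 + 0.3i)*0.6 = 0.64 - 0.18i
Step 3: |z0 - a|^2 = 0^2 + 0.3^2 = 0.09; |1 - conj(a)*z0|^2 = 0.64^2 + (-0.18)^2 = 0.442
Step 4: |B_a(0.6)| = sqrt(0.09 / 0.442) = sqrt(0.20362)
Step 5: = 0.4512

0.4512


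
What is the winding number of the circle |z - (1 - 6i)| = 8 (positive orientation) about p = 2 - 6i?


Step 1: Center c = (1, -6), radius = 8
Step 2: |p - c|^2 = 1^2 + 0^2 = 1
Step 3: r^2 = 64
Step 4: |p-c| < r so winding number = 1

1


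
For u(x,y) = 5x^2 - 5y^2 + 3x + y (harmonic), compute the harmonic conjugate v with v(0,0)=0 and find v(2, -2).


Step 1: v_x = -u_y = 10y - 1
Step 2: v_y = u_x = 10x + 3
Step 3: v = 10xy - x + 3y + C
Step 4: v(0,0) = 0 => C = 0
Step 5: v(2, -2) = -48

-48


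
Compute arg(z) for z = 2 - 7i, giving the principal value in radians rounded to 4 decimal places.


Step 1: z = 2 - 7i
Step 2: arg(z) = atan2(-7, 2)
Step 3: arg(z) = -1.2925

-1.2925


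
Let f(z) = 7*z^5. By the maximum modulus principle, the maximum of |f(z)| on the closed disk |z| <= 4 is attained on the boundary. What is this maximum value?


Step 1: On |z| = 4, |f(z)| = 7 * |z|^5 = 7 * 4^5
Step 2: By maximum modulus principle, maximum is on boundary.
Step 3: Maximum = 7 * 1024 = 7168

7168


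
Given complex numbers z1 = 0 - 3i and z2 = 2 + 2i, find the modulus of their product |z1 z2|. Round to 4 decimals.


Step 1: |z1| = sqrt(0^2 + (-3)^2) = sqrt(9)
Step 2: |z2| = sqrt(2^2 + 2^2) = sqrt(8)
Step 3: |z1*z2| = |z1|*|z2| = sqrt(9) * sqrt(8) = sqrt(9 * 8) = sqrt(72)
Step 4: = 8.4853

8.4853


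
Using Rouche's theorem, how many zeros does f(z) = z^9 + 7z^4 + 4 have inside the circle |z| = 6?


Step 1: On |z| = 6 the three terms have sizes |z^9| = 6^9 = 10077696, |7z^4| = 7*6^4 = 9072, |4| = 4
Step 2: The dominant term is g(z) = z^9; let h(z) = 7z^4 + 4 so f = g + h
Step 3: On |z| = 6: |g| = 10077696 and |h| <= 9072 + 4 = 9076
Step 4: Since 10077696 > 9076, |h| < |g| on |z| = 6, so by Rouche f has the same number of zeros as g inside |z| < 6
Step 5: g(z) = z^9 has 9 zeros (all at the origin) inside |z| < 6. Answer = 9

9


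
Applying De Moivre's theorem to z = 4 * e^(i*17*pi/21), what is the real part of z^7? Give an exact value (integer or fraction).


Step 1: By De Moivre's theorem, z^7 = 4^7 * e^(i*7*17*pi/21) = 16384 * (cos(17*pi/3) + i*sin(17*pi/3))
Step 2: |z|^7 = 4^7 = 16384
Step 3: Reduce the angle mod 2*pi: 17*pi/3 - 4*pi = 5*pi/3
Step 4: cos(5*pi/3) = 1/2
Step 5: Re(z^7) = 16384 * 1/2 = 8192

8192


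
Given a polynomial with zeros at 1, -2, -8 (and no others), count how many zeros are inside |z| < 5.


Step 1: Check each root:
  z = 1: |1| = 1 < 5
  z = -2: |-2| = 2 < 5
  z = -8: |-8| = 8 >= 5
Step 2: Count = 2

2


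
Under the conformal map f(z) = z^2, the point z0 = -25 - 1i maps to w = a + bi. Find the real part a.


Step 1: z0 = -25 - 1i
Step 2: z0^2 = (-25)^2 - (-1)^2 + 50i
Step 3: real part = 625 - 1 = 624

624


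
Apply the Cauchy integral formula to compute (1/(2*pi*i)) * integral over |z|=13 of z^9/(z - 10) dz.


Step 1: f(z) = z^9, a = 10 is inside |z| = 13
Step 2: By Cauchy integral formula: (1/(2pi*i)) * integral = f(a)
Step 3: f(10) = 10^9 = 1000000000

1000000000


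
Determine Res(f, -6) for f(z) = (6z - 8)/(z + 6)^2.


Step 1: Pole of order 2 at z = -6
Step 2: Res = lim d/dz [(z + 6)^2 * f(z)] as z -> -6
Step 3: (z + 6)^2 * f(z) = 6z - 8
Step 4: d/dz[6z - 8] = 6

6


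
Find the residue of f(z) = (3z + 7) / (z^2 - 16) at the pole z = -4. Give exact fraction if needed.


Step 1: Q(z) = z^2 - 16 = (z + 4)(z - 4)
Step 2: Q'(z) = 2z
Step 3: Q'(-4) = -8, P(-4) = -5
Step 4: Res = P(-4)/Q'(-4) = -5/(-8) = 5/8

5/8


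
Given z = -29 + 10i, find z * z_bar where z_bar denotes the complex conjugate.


Step 1: conj(z) = -29 - 10i
Step 2: z * conj(z) = (-29)^2 + 10^2
Step 3: = 841 + 100 = 941

941


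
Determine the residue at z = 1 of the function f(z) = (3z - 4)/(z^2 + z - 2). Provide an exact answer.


Step 1: Q(z) = z^2 + z - 2 = (z - 1)(z + 2)
Step 2: Q'(z) = 2z + 1
Step 3: Q'(1) = 3, P(1) = -1
Step 4: Res = P(1)/Q'(1) = -1/3 = -1/3

-1/3


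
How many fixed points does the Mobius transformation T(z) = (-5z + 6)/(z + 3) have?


Step 1: Fixed points satisfy T(z) = z
Step 2: z^2 + 8z - 6 = 0
Step 3: Discriminant = 8^2 - 4*1*(-6) = 88
Step 4: Number of fixed points = 2

2


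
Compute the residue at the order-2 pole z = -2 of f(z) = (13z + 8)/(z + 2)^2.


Step 1: Pole of order 2 at z = -2
Step 2: Res = lim d/dz [(z + 2)^2 * f(z)] as z -> -2
Step 3: (z + 2)^2 * f(z) = 13z + 8
Step 4: d/dz[13z + 8] = 13

13


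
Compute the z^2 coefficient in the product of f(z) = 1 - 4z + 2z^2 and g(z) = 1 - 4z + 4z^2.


Step 1: z^2 term in f*g comes from: (1)*(4z^2) + (-4z)*(-4z) + (2z^2)*(1)
Step 2: = 4 + 16 + 2
Step 3: = 22

22


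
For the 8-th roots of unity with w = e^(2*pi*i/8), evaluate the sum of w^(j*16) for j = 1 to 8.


Step 1: The sum sum_{j=1}^{n} w^(k*j) equals n if n | k, else 0.
Step 2: Here n = 8, k = 16
Step 3: Does n divide k? 8 | 16 -> True
Step 4: Sum = 8

8


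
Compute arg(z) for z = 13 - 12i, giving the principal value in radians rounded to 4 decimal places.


Step 1: z = 13 - 12i
Step 2: arg(z) = atan2(-12, 13)
Step 3: arg(z) = -0.7454

-0.7454


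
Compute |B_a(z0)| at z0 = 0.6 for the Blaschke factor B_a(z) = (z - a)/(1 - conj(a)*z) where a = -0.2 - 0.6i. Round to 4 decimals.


Step 1: Numerator z0 - a = 0.6 - (-0.2 - 0.6i) = 0.8 + 0.6i
Step 2: Denominator 1 - conj(a)*z0 = 1 - (-0.2 + 0.6i)*0.6 = 1.12 - 0.36i
Step 3: |z0 - a|^2 = 0.8^2 + 0.6^2 = 1; |1 - conj(a)*z0|^2 = 1.12^2 + (-0.36)^2 = 1.384
Step 4: |B_a(0.6)| = sqrt(1 / 1.384) = sqrt(0.722543)
Step 5: = 0.85

0.85


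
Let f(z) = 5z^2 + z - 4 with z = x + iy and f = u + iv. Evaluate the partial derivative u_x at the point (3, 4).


Step 1: f(z) = 5(x+iy)^2 + (x+iy) - 4
Step 2: u = 5(x^2 - y^2) + x - 4
Step 3: u_x = 10x + 1
Step 4: At (3, 4): u_x = 30 + 1 = 31

31


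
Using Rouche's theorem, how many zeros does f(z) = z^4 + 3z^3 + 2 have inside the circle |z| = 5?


Step 1: On |z| = 5 the three terms have sizes |z^4| = 5^4 = 625, |3z^3| = 3*5^3 = 375, |2| = 2
Step 2: The dominant term is g(z) = z^4; let h(z) = 3z^3 + 2 so f = g + h
Step 3: On |z| = 5: |g| = 625 and |h| <= 375 + 2 = 377
Step 4: Since 625 > 377, |h| < |g| on |z| = 5, so by Rouche f has the same number of zeros as g inside |z| < 5
Step 5: g(z) = z^4 has 4 zeros (all at the origin) inside |z| < 5. Answer = 4

4


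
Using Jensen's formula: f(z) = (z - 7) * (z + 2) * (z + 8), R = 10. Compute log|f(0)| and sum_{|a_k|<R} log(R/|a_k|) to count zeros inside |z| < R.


Jensen's formula: (1/2pi)*integral log|f(Re^it)|dt = log|f(0)| + sum_{|a_k|<R} log(R/|a_k|)
Step 1: f(0) = (-7) * 2 * 8 = -112
Step 2: log|f(0)| = log|7| + log|-2| + log|-8| = 4.7185
Step 3: Zeros inside |z| < 10: 7, -2, -8
Step 4: Jensen sum = log(10/7) + log(10/2) + log(10/8) = 2.1893
Step 5: n(R) = number of terms in the Jensen sum = count of zeros inside |z| < 10 = 3

3


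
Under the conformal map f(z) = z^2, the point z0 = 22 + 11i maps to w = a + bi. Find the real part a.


Step 1: z0 = 22 + 11i
Step 2: z0^2 = 22^2 - 11^2 + 484i
Step 3: real part = 484 - 121 = 363

363


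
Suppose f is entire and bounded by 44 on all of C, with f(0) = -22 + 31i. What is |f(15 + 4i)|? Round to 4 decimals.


Step 1: By Liouville's theorem, a bounded entire function is constant.
Step 2: f(z) = f(0) = -22 + 31i for all z.
Step 3: |f(w)| = |-22 + 31i| = sqrt(484 + 961)
Step 4: = 38.0132

38.0132


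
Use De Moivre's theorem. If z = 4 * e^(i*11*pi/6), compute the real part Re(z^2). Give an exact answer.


Step 1: By De Moivre's theorem, z^2 = 4^2 * e^(i*2*11*pi/6) = 16 * (cos(11*pi/3) + i*sin(11*pi/3))
Step 2: |z|^2 = 4^2 = 16
Step 3: Reduce the angle mod 2*pi: 11*pi/3 - 2*pi = 5*pi/3
Step 4: cos(5*pi/3) = 1/2
Step 5: Re(z^2) = 16 * 1/2 = 8

8


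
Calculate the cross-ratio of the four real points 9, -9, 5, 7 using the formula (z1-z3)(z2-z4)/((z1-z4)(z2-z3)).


Step 1: (z1-z3)(z2-z4) = 4 * (-16) = -64
Step 2: (z1-z4)(z2-z3) = 2 * (-14) = -28
Step 3: Cross-ratio = 64/28 = 16/7

16/7


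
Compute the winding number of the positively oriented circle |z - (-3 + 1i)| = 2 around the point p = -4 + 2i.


Step 1: Center c = (-3, 1), radius = 2
Step 2: |p - c|^2 = (-1)^2 + 1^2 = 2
Step 3: r^2 = 4
Step 4: |p-c| < r so winding number = 1

1


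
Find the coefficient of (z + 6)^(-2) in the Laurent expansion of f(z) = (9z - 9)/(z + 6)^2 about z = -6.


Step 1: Write the numerator in powers of (z + 6): 9z - 9 = 9(z + 6) + (9*(-6) - 9) = 9(z + 6) - 63
Step 2: Divide by (z + 6)^2: f(z) = -63(z + 6)^(-2) + 9(z + 6)^(-1)
Step 3: This finite sum is the Laurent series of f about z = -6.
Step 4: Coefficient of (z + 6)^(-2) = 9*(-6) - 9 = -63

-63


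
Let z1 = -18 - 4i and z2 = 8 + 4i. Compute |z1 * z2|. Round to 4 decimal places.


Step 1: |z1| = sqrt((-18)^2 + (-4)^2) = sqrt(340)
Step 2: |z2| = sqrt(8^2 + 4^2) = sqrt(80)
Step 3: |z1*z2| = |z1|*|z2| = sqrt(340) * sqrt(80) = sqrt(340 * 80) = sqrt(27200)
Step 4: = 164.9242

164.9242


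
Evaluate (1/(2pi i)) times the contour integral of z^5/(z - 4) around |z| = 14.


Step 1: f(z) = z^5, a = 4 is inside |z| = 14
Step 2: By Cauchy integral formula: (1/(2pi*i)) * integral = f(a)
Step 3: f(4) = 4^5 = 1024

1024


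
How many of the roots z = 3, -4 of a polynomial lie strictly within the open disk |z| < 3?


Step 1: Check each root:
  z = 3: |3| = 3 >= 3
  z = -4: |-4| = 4 >= 3
Step 2: Count = 0

0


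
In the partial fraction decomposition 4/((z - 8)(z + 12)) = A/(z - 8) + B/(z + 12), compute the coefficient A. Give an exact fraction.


Step 1: Multiply both sides by (z - 8) and set z = 8
Step 2: A = 4 / (8 + 12)
Step 3: A = 4 / 20
Step 4: A = 1/5

1/5


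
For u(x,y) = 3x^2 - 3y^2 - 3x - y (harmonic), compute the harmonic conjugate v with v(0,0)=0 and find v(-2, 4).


Step 1: v_x = -u_y = 6y + 1
Step 2: v_y = u_x = 6x - 3
Step 3: v = 6xy + x - 3y + C
Step 4: v(0,0) = 0 => C = 0
Step 5: v(-2, 4) = -62

-62


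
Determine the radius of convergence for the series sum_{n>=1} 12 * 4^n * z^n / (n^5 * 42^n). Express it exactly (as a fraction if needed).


Step 1: General term a_n = 12 * 4^n / (n^5 * 42^n)
Step 2: By the root test, |a_n|^(1/n) = 12^(1/n) * 4 / (n^(5/n) * 42) -> 4/42 as n -> infinity (since 12^(1/n) -> 1 and n^(5/n) -> 1)
Step 3: R = 1/lim|a_n|^(1/n) = 42/4 = 21/2

21/2


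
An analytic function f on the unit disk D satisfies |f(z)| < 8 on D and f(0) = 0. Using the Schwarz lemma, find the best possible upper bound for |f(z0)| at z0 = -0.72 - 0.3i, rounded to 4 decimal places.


Step 1: g = f/8 maps D -> D with g(0) = 0, so by the Schwarz lemma |g(z)| <= |z|, i.e. |f(z)| <= 8|z|; this is sharp (f(z) = 8z).
Step 2: |z0|^2 = (-0.72)^2 + (-0.3)^2 = 0.6084
Step 3: |z0| = sqrt(0.6084) = 0.78
Step 4: Best bound = 8 * |z0| = 8 * 0.78 = 6.24

6.24


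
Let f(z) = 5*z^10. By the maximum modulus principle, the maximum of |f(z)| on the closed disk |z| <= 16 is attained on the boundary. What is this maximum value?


Step 1: On |z| = 16, |f(z)| = 5 * |z|^10 = 5 * 16^10
Step 2: By maximum modulus principle, maximum is on boundary.
Step 3: Maximum = 5 * 1099511627776 = 5497558138880

5497558138880


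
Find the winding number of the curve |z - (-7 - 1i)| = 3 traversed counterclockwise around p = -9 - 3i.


Step 1: Center c = (-7, -1), radius = 3
Step 2: |p - c|^2 = (-2)^2 + (-2)^2 = 8
Step 3: r^2 = 9
Step 4: |p-c| < r so winding number = 1

1


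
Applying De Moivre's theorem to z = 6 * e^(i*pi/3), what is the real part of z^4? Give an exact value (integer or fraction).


Step 1: By De Moivre's theorem, z^4 = 6^4 * e^(i*4*pi/3) = 1296 * (cos(4*pi/3) + i*sin(4*pi/3))
Step 2: |z|^4 = 6^4 = 1296
Step 3: The angle 4*pi/3 already lies in [0, 2*pi)
Step 4: cos(4*pi/3) = -1/2
Step 5: Re(z^4) = 1296 * (-1/2) = -648

-648


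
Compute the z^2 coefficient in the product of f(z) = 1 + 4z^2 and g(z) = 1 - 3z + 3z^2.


Step 1: z^2 term in f*g comes from: (1)*(3z^2) + (0)*(-3z) + (4z^2)*(1)
Step 2: = 3 + 0 + 4
Step 3: = 7

7


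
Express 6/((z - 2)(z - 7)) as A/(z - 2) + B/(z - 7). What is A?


Step 1: Multiply both sides by (z - 2) and set z = 2
Step 2: A = 6 / (2 - 7)
Step 3: A = 6 / (-5)
Step 4: A = -6/5

-6/5


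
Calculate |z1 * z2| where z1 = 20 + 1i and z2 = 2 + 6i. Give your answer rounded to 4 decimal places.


Step 1: |z1| = sqrt(20^2 + 1^2) = sqrt(401)
Step 2: |z2| = sqrt(2^2 + 6^2) = sqrt(40)
Step 3: |z1*z2| = |z1|*|z2| = sqrt(401) * sqrt(40) = sqrt(401 * 40) = sqrt(16040)
Step 4: = 126.6491

126.6491


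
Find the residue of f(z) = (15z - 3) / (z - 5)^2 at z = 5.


Step 1: Pole of order 2 at z = 5
Step 2: Res = lim d/dz [(z - 5)^2 * f(z)] as z -> 5
Step 3: (z - 5)^2 * f(z) = 15z - 3
Step 4: d/dz[15z - 3] = 15

15


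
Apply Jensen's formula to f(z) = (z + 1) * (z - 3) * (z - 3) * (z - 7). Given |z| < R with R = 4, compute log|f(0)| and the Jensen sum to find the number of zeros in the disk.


Jensen's formula: (1/2pi)*integral log|f(Re^it)|dt = log|f(0)| + sum_{|a_k|<R} log(R/|a_k|)
Step 1: f(0) = 1 * (-3) * (-3) * (-7) = -63
Step 2: log|f(0)| = log|-1| + log|3| + log|3| + log|7| = 4.1431
Step 3: Zeros inside |z| < 4: -1, 3, 3
Step 4: Jensen sum = log(4/1) + log(4/3) + log(4/3) = 1.9617
Step 5: n(R) = number of terms in the Jensen sum = count of zeros inside |z| < 4 = 3

3


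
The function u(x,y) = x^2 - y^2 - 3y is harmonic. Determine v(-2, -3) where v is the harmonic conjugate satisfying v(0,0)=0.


Step 1: v_x = -u_y = 2y + 3
Step 2: v_y = u_x = 2x + 0
Step 3: v = 2xy + 3x + C
Step 4: v(0,0) = 0 => C = 0
Step 5: v(-2, -3) = 6

6


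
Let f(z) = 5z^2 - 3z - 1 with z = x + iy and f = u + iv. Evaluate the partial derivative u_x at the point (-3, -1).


Step 1: f(z) = 5(x+iy)^2 - 3(x+iy) - 1
Step 2: u = 5(x^2 - y^2) - 3x - 1
Step 3: u_x = 10x - 3
Step 4: At (-3, -1): u_x = -30 - 3 = -33

-33


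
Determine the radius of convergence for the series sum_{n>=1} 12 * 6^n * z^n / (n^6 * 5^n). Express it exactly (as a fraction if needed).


Step 1: General term a_n = 12 * 6^n / (n^6 * 5^n)
Step 2: By the root test, |a_n|^(1/n) = 12^(1/n) * 6 / (n^(6/n) * 5) -> 6/5 as n -> infinity (since 12^(1/n) -> 1 and n^(6/n) -> 1)
Step 3: R = 1/lim|a_n|^(1/n) = 5/6

5/6


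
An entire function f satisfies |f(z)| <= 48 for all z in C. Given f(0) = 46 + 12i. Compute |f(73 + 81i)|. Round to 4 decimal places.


Step 1: By Liouville's theorem, a bounded entire function is constant.
Step 2: f(z) = f(0) = 46 + 12i for all z.
Step 3: |f(w)| = |46 + 12i| = sqrt(2116 + 144)
Step 4: = 47.5395

47.5395


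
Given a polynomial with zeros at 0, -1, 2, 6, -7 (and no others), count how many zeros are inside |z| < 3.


Step 1: Check each root:
  z = 0: |0| = 0 < 3
  z = -1: |-1| = 1 < 3
  z = 2: |2| = 2 < 3
  z = 6: |6| = 6 >= 3
  z = -7: |-7| = 7 >= 3
Step 2: Count = 3

3


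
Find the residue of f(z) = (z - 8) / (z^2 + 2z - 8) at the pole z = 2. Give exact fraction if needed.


Step 1: Q(z) = z^2 + 2z - 8 = (z - 2)(z + 4)
Step 2: Q'(z) = 2z + 2
Step 3: Q'(2) = 6, P(2) = -6
Step 4: Res = P(2)/Q'(2) = -6/6 = -1

-1


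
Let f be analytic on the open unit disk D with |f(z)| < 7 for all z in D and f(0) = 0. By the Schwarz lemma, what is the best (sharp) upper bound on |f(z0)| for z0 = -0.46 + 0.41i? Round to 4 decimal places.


Step 1: g = f/7 maps D -> D with g(0) = 0, so by the Schwarz lemma |g(z)| <= |z|, i.e. |f(z)| <= 7|z|; this is sharp (f(z) = 7z).
Step 2: |z0|^2 = (-0.46)^2 + 0.41^2 = 0.3797
Step 3: |z0| = sqrt(0.3797) = 0.616198
Step 4: Best bound = 7 * |z0| = 7 * 0.616198 = 4.3134

4.3134


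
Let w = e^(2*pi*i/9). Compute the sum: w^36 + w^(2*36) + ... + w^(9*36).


Step 1: The sum sum_{j=1}^{n} w^(k*j) equals n if n | k, else 0.
Step 2: Here n = 9, k = 36
Step 3: Does n divide k? 9 | 36 -> True
Step 4: Sum = 9

9


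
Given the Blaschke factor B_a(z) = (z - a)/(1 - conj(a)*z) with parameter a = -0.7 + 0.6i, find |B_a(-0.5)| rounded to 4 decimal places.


Step 1: Numerator z0 - a = -0.5 - (-0.7 + 0.6i) = 0.2 - 0.6i
Step 2: Denominator 1 - conj(a)*z0 = 1 - (-0.7 - 0.6i)*(-0.5) = 0.65 - 0.3i
Step 3: |z0 - a|^2 = 0.2^2 + (-0.6)^2 = 0.4; |1 - conj(a)*z0|^2 = 0.65^2 + (-0.3)^2 = 0.5125
Step 4: |B_a(-0.5)| = sqrt(0.4 / 0.5125) = sqrt(0.780488)
Step 5: = 0.8835

0.8835


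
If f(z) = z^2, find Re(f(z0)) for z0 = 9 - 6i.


Step 1: z0 = 9 - 6i
Step 2: z0^2 = 9^2 - (-6)^2 - 108i
Step 3: real part = 81 - 36 = 45

45


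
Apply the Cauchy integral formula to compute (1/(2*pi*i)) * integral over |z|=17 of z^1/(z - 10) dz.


Step 1: f(z) = z^1, a = 10 is inside |z| = 17
Step 2: By Cauchy integral formula: (1/(2pi*i)) * integral = f(a)
Step 3: f(10) = 10^1 = 10

10


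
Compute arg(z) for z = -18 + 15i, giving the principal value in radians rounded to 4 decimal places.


Step 1: z = -18 + 15i
Step 2: arg(z) = atan2(15, -18)
Step 3: arg(z) = 2.4469

2.4469


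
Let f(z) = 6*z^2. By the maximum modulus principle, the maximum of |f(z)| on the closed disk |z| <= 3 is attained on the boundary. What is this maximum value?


Step 1: On |z| = 3, |f(z)| = 6 * |z|^2 = 6 * 3^2
Step 2: By maximum modulus principle, maximum is on boundary.
Step 3: Maximum = 6 * 9 = 54

54


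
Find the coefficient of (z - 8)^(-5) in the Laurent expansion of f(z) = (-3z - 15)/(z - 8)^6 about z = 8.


Step 1: Write the numerator in powers of (z - 8): -3z - 15 = -3(z - 8) + (-3*8 - 15) = -3(z - 8) - 39
Step 2: Divide by (z - 8)^6: f(z) = -39(z - 8)^(-6) - 3(z - 8)^(-5)
Step 3: This finite sum is the Laurent series of f about z = 8.
Step 4: Coefficient of (z - 8)^(-5) = coefficient of (z - 8) in the re-centred numerator = -3

-3


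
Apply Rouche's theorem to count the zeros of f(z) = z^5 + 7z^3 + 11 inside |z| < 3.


Step 1: On |z| = 3 the three terms have sizes |z^5| = 3^5 = 243, |7z^3| = 7*3^3 = 189, |11| = 11
Step 2: The dominant term is g(z) = z^5; let h(z) = 7z^3 + 11 so f = g + h
Step 3: On |z| = 3: |g| = 243 and |h| <= 189 + 11 = 200
Step 4: Since 243 > 200, |h| < |g| on |z| = 3, so by Rouche f has the same number of zeros as g inside |z| < 3
Step 5: g(z) = z^5 has 5 zeros (all at the origin) inside |z| < 3. Answer = 5

5


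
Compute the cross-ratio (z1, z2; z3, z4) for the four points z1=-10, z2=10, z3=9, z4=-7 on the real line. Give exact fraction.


Step 1: (z1-z3)(z2-z4) = (-19) * 17 = -323
Step 2: (z1-z4)(z2-z3) = (-3) * 1 = -3
Step 3: Cross-ratio = 323/3 = 323/3

323/3


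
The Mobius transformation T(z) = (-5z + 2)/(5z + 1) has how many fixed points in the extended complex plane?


Step 1: Fixed points satisfy T(z) = z
Step 2: 5z^2 + 6z - 2 = 0
Step 3: Discriminant = 6^2 - 4*5*(-2) = 76
Step 4: Number of fixed points = 2

2


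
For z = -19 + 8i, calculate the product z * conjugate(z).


Step 1: conj(z) = -19 - 8i
Step 2: z * conj(z) = (-19)^2 + 8^2
Step 3: = 361 + 64 = 425

425


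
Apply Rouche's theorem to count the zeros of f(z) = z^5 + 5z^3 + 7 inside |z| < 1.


Step 1: On |z| = 1 the three terms have sizes |z^5| = 1^5 = 1, |5z^3| = 5*1^3 = 5, |7| = 7
Step 2: The dominant term is g(z) = 7; let h(z) = z^5 + 5z^3 so f = g + h
Step 3: On |z| = 1: |g| = 7 and |h| <= 1 + 5 = 6
Step 4: Since 7 > 6, |h| < |g| on |z| = 1, so by Rouche f has the same number of zeros as g inside |z| < 1
Step 5: g(z) = 7 is a nonzero constant with no zeros inside |z| < 1. Answer = 0

0
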